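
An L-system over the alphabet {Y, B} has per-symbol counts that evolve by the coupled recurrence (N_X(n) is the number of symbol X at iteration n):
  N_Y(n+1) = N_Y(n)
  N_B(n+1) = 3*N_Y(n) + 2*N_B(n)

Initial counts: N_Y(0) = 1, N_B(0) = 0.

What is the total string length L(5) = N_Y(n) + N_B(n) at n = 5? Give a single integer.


Step 0: N_Y=1, N_B=0, L=1
Step 1: N_Y=1, N_B=3, L=4
Step 2: N_Y=1, N_B=9, L=10
Step 3: N_Y=1, N_B=21, L=22
Step 4: N_Y=1, N_B=45, L=46
Step 5: N_Y=1, N_B=93, L=94

Answer: 94


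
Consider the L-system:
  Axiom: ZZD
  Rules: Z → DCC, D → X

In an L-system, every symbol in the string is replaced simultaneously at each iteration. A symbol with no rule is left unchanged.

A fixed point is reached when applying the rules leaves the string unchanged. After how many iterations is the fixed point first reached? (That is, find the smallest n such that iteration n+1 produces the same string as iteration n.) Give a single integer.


Answer: 2

Derivation:
Step 0: ZZD
Step 1: DCCDCCX
Step 2: XCCXCCX
Step 3: XCCXCCX  (unchanged — fixed point at step 2)


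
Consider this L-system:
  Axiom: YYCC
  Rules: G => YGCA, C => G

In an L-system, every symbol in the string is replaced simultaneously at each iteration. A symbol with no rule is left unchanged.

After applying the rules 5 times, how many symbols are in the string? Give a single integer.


Step 0: length = 4
Step 1: length = 4
Step 2: length = 10
Step 3: length = 16
Step 4: length = 28
Step 5: length = 46

Answer: 46


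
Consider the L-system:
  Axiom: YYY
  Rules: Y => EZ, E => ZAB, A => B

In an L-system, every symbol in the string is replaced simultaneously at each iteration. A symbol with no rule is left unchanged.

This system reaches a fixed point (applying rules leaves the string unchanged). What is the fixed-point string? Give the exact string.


Answer: ZBBZZBBZZBBZ

Derivation:
Step 0: YYY
Step 1: EZEZEZ
Step 2: ZABZZABZZABZ
Step 3: ZBBZZBBZZBBZ
Step 4: ZBBZZBBZZBBZ  (unchanged — fixed point at step 3)


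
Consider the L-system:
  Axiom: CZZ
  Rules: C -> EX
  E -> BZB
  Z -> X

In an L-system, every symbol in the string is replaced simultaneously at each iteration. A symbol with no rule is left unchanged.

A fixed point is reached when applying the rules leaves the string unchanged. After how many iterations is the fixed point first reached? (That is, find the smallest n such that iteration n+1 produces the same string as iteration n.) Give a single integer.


Step 0: CZZ
Step 1: EXXX
Step 2: BZBXXX
Step 3: BXBXXX
Step 4: BXBXXX  (unchanged — fixed point at step 3)

Answer: 3


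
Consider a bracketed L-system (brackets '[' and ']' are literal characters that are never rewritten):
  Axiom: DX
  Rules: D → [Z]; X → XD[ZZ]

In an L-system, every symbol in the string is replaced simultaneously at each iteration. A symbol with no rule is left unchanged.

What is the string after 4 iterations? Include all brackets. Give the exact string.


Answer: [Z]XD[ZZ][Z][ZZ][Z][ZZ][Z][ZZ]

Derivation:
Step 0: DX
Step 1: [Z]XD[ZZ]
Step 2: [Z]XD[ZZ][Z][ZZ]
Step 3: [Z]XD[ZZ][Z][ZZ][Z][ZZ]
Step 4: [Z]XD[ZZ][Z][ZZ][Z][ZZ][Z][ZZ]


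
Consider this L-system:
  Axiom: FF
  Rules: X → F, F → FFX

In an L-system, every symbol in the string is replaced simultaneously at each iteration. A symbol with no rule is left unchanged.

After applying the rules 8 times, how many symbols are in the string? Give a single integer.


Answer: 2786

Derivation:
Step 0: length = 2
Step 1: length = 6
Step 2: length = 14
Step 3: length = 34
Step 4: length = 82
Step 5: length = 198
Step 6: length = 478
Step 7: length = 1154
Step 8: length = 2786


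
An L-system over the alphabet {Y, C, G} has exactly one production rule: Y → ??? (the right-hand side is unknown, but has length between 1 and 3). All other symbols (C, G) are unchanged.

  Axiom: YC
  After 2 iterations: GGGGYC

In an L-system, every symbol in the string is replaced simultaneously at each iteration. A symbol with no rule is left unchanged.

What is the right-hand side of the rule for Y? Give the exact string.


Trying Y → GGY:
  Step 0: YC
  Step 1: GGYC
  Step 2: GGGGYC
Matches the given result.

Answer: GGY


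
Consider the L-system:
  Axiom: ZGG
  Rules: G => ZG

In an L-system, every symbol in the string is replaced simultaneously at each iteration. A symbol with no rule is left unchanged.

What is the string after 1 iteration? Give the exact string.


Step 0: ZGG
Step 1: ZZGZG

Answer: ZZGZG


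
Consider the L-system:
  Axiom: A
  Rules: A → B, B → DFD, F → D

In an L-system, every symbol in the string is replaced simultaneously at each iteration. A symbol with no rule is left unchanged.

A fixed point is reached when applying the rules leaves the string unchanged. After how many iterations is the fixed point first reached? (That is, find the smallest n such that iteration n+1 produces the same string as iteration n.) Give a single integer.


Answer: 3

Derivation:
Step 0: A
Step 1: B
Step 2: DFD
Step 3: DDD
Step 4: DDD  (unchanged — fixed point at step 3)


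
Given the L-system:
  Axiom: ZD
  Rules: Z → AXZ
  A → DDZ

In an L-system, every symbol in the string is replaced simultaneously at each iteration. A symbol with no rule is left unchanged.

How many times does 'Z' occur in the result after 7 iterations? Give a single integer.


Step 0: ZD  (1 'Z')
Step 1: AXZD  (1 'Z')
Step 2: DDZXAXZD  (2 'Z')
Step 3: DDAXZXDDZXAXZD  (3 'Z')
Step 4: DDDDZXAXZXDDAXZXDDZXAXZD  (5 'Z')
Step 5: DDDDAXZXDDZXAXZXDDDDZXAXZXDDAXZXDDZXAXZD  (8 'Z')
Step 6: DDDDDDZXAXZXDDAXZXDDZXAXZXDDDDAXZXDDZXAXZXDDDDZXAXZXDDAXZXDDZXAXZD  (13 'Z')
Step 7: DDDDDDAXZXDDZXAXZXDDDDZXAXZXDDAXZXDDZXAXZXDDDDDDZXAXZXDDAXZXDDZXAXZXDDDDAXZXDDZXAXZXDDDDZXAXZXDDAXZXDDZXAXZD  (21 'Z')

Answer: 21


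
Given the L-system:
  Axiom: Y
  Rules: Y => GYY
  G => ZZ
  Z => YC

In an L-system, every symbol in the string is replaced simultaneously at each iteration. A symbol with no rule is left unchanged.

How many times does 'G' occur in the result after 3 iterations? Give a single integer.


Answer: 4

Derivation:
Step 0: Y  (0 'G')
Step 1: GYY  (1 'G')
Step 2: ZZGYYGYY  (2 'G')
Step 3: YCYCZZGYYGYYZZGYYGYY  (4 'G')


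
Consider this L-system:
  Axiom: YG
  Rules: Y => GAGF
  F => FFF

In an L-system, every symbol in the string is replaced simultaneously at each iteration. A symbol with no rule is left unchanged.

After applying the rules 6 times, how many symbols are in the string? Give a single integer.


Step 0: length = 2
Step 1: length = 5
Step 2: length = 7
Step 3: length = 13
Step 4: length = 31
Step 5: length = 85
Step 6: length = 247

Answer: 247


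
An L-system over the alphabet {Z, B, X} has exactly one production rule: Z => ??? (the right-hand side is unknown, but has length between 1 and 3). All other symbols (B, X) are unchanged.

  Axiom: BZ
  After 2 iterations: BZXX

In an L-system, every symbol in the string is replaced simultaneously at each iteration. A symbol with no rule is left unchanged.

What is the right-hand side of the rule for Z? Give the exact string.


Answer: ZX

Derivation:
Trying Z => ZX:
  Step 0: BZ
  Step 1: BZX
  Step 2: BZXX
Matches the given result.


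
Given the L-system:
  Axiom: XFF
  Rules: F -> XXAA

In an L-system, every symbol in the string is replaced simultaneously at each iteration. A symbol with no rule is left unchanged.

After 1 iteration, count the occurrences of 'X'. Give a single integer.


Answer: 5

Derivation:
Step 0: XFF  (1 'X')
Step 1: XXXAAXXAA  (5 'X')


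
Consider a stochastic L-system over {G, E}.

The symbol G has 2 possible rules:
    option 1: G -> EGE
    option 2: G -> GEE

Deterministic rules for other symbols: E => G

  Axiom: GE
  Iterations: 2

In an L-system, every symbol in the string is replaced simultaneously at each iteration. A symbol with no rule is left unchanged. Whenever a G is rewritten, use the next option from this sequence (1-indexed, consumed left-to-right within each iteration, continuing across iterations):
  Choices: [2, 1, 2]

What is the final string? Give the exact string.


Answer: EGEGGGEE

Derivation:
Step 0: GE
Step 1: GEEG  (used choices [2])
Step 2: EGEGGGEE  (used choices [1, 2])


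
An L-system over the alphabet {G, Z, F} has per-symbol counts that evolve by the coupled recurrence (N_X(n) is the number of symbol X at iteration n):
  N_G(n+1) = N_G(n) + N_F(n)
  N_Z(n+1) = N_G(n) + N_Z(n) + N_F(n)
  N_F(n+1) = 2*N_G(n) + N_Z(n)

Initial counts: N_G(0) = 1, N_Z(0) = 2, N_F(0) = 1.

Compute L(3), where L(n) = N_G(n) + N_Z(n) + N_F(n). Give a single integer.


Answer: 60

Derivation:
Step 0: N_G=1, N_Z=2, N_F=1, L=4
Step 1: N_G=2, N_Z=4, N_F=4, L=10
Step 2: N_G=6, N_Z=10, N_F=8, L=24
Step 3: N_G=14, N_Z=24, N_F=22, L=60


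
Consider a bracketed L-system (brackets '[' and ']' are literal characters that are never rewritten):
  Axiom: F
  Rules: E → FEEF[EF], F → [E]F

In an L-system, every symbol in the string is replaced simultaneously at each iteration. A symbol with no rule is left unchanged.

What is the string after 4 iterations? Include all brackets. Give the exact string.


Step 0: F
Step 1: [E]F
Step 2: [FEEF[EF]][E]F
Step 3: [[E]FFEEF[EF]FEEF[EF][E]F[FEEF[EF][E]F]][FEEF[EF]][E]F
Step 4: [[FEEF[EF]][E]F[E]FFEEF[EF]FEEF[EF][E]F[FEEF[EF][E]F][E]FFEEF[EF]FEEF[EF][E]F[FEEF[EF][E]F][FEEF[EF]][E]F[[E]FFEEF[EF]FEEF[EF][E]F[FEEF[EF][E]F][FEEF[EF]][E]F]][[E]FFEEF[EF]FEEF[EF][E]F[FEEF[EF][E]F]][FEEF[EF]][E]F

Answer: [[FEEF[EF]][E]F[E]FFEEF[EF]FEEF[EF][E]F[FEEF[EF][E]F][E]FFEEF[EF]FEEF[EF][E]F[FEEF[EF][E]F][FEEF[EF]][E]F[[E]FFEEF[EF]FEEF[EF][E]F[FEEF[EF][E]F][FEEF[EF]][E]F]][[E]FFEEF[EF]FEEF[EF][E]F[FEEF[EF][E]F]][FEEF[EF]][E]F


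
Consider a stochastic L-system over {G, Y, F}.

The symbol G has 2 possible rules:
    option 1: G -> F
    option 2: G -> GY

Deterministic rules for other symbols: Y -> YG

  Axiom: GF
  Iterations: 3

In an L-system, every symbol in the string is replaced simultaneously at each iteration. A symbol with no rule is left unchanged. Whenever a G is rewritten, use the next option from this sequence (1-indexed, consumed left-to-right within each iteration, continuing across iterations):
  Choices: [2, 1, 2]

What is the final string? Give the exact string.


Answer: FYGGYF

Derivation:
Step 0: GF
Step 1: GYF  (used choices [2])
Step 2: FYGF  (used choices [1])
Step 3: FYGGYF  (used choices [2])


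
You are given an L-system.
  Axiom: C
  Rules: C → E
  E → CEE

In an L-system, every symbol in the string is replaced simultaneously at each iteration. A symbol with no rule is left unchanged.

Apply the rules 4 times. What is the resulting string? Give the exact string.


Answer: CEEECEECEEECEECEE

Derivation:
Step 0: C
Step 1: E
Step 2: CEE
Step 3: ECEECEE
Step 4: CEEECEECEEECEECEE


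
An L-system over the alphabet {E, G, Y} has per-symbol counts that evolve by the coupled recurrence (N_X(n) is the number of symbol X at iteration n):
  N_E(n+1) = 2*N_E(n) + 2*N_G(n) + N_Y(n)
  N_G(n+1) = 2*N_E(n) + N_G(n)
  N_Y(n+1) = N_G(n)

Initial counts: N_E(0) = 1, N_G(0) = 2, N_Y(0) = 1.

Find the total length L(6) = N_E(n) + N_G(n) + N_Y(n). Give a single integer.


Step 0: N_E=1, N_G=2, N_Y=1, L=4
Step 1: N_E=7, N_G=4, N_Y=2, L=13
Step 2: N_E=24, N_G=18, N_Y=4, L=46
Step 3: N_E=88, N_G=66, N_Y=18, L=172
Step 4: N_E=326, N_G=242, N_Y=66, L=634
Step 5: N_E=1202, N_G=894, N_Y=242, L=2338
Step 6: N_E=4434, N_G=3298, N_Y=894, L=8626

Answer: 8626


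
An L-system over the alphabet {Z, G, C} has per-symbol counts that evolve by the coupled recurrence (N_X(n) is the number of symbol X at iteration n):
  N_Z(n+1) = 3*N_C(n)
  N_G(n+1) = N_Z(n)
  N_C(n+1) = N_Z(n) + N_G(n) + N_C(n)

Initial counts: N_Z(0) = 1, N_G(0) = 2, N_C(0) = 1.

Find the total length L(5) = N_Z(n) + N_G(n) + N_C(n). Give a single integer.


Answer: 398

Derivation:
Step 0: N_Z=1, N_G=2, N_C=1, L=4
Step 1: N_Z=3, N_G=1, N_C=4, L=8
Step 2: N_Z=12, N_G=3, N_C=8, L=23
Step 3: N_Z=24, N_G=12, N_C=23, L=59
Step 4: N_Z=69, N_G=24, N_C=59, L=152
Step 5: N_Z=177, N_G=69, N_C=152, L=398


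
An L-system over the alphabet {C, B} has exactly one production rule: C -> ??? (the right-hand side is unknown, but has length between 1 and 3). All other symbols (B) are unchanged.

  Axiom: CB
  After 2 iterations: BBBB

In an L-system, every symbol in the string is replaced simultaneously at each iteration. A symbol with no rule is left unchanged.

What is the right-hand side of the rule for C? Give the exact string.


Trying C -> BBB:
  Step 0: CB
  Step 1: BBBB
  Step 2: BBBB
Matches the given result.

Answer: BBB


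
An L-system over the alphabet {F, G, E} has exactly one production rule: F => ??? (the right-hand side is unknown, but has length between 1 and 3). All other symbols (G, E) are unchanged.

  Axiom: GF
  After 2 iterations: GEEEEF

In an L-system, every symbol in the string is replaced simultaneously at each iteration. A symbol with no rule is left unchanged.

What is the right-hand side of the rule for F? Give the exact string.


Answer: EEF

Derivation:
Trying F => EEF:
  Step 0: GF
  Step 1: GEEF
  Step 2: GEEEEF
Matches the given result.


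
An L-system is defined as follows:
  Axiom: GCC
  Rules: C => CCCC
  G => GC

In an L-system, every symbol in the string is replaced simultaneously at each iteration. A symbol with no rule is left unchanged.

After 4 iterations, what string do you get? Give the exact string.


Answer: GCCCCCCCCCCCCCCCCCCCCCCCCCCCCCCCCCCCCCCCCCCCCCCCCCCCCCCCCCCCCCCCCCCCCCCCCCCCCCCCCCCCCCCCCCCCCCCCCCCCCCCCCCCCCCCCCCCCCCCCCCCCCCCCCCCCCCCCCCCCCCCCCCCCCCCCCCCCCCCCCCCCCCCCCCCCCCCCCCCCCCCCCCCCCCCCCCCCCCCCCCCCCCCCCCCCCCCCCCCCCCCCCCCCCCCCCCCCCCCCCCCCCCCCCCCCCCCCCCCCCCCCCCCCCCCCCCCCCCCCCCCCCCCCCCCCCCCCCCCCCCCCCCCCCCCCCCCCCCCCCCCCCCCCCCCCCCCCCCCCCCCCCCCCCCCCCCCCCCCCCCCCCCCCCCCCCCCCCCCCCCCCCCCCCCCCCCCCCCCCCCCCCCCCCCCCCCCCCCCCCCCCCCCCCCCCCCCCCCCCCCCCCCCCCCCCCCCCCCCCCCCCCCCCCCCCCCCCCCCCCCCCCCCCCCCCCCCCCCCCCCCCCCCCCCCCCCCCCCCCCCCCCCCCCCCCCCCCCCCCCCCCCCCCCCCCCCCCCCCCCCCCCCCCCCCCCCCCCCCCCCCCCCCCCCCCCCCCCC

Derivation:
Step 0: GCC
Step 1: GCCCCCCCCC
Step 2: GCCCCCCCCCCCCCCCCCCCCCCCCCCCCCCCCCCCCC
Step 3: GCCCCCCCCCCCCCCCCCCCCCCCCCCCCCCCCCCCCCCCCCCCCCCCCCCCCCCCCCCCCCCCCCCCCCCCCCCCCCCCCCCCCCCCCCCCCCCCCCCCCCCCCCCCCCCCCCCCCCCCCCCCCCCCCCCCCCCCCCCCCCCCCCCCCC
Step 4: GCCCCCCCCCCCCCCCCCCCCCCCCCCCCCCCCCCCCCCCCCCCCCCCCCCCCCCCCCCCCCCCCCCCCCCCCCCCCCCCCCCCCCCCCCCCCCCCCCCCCCCCCCCCCCCCCCCCCCCCCCCCCCCCCCCCCCCCCCCCCCCCCCCCCCCCCCCCCCCCCCCCCCCCCCCCCCCCCCCCCCCCCCCCCCCCCCCCCCCCCCCCCCCCCCCCCCCCCCCCCCCCCCCCCCCCCCCCCCCCCCCCCCCCCCCCCCCCCCCCCCCCCCCCCCCCCCCCCCCCCCCCCCCCCCCCCCCCCCCCCCCCCCCCCCCCCCCCCCCCCCCCCCCCCCCCCCCCCCCCCCCCCCCCCCCCCCCCCCCCCCCCCCCCCCCCCCCCCCCCCCCCCCCCCCCCCCCCCCCCCCCCCCCCCCCCCCCCCCCCCCCCCCCCCCCCCCCCCCCCCCCCCCCCCCCCCCCCCCCCCCCCCCCCCCCCCCCCCCCCCCCCCCCCCCCCCCCCCCCCCCCCCCCCCCCCCCCCCCCCCCCCCCCCCCCCCCCCCCCCCCCCCCCCCCCCCCCCCCCCCCCCCCCCCCCCCCCCCCCCCCCCCCCCCCCCCCCCCC


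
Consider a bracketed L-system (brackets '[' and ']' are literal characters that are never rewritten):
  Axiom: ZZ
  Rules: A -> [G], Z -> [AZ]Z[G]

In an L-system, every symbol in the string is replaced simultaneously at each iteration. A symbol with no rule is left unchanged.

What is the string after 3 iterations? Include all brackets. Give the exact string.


Answer: [[G][[G][AZ]Z[G]][AZ]Z[G][G]][[G][AZ]Z[G]][AZ]Z[G][G][G][[G][[G][AZ]Z[G]][AZ]Z[G][G]][[G][AZ]Z[G]][AZ]Z[G][G][G]

Derivation:
Step 0: ZZ
Step 1: [AZ]Z[G][AZ]Z[G]
Step 2: [[G][AZ]Z[G]][AZ]Z[G][G][[G][AZ]Z[G]][AZ]Z[G][G]
Step 3: [[G][[G][AZ]Z[G]][AZ]Z[G][G]][[G][AZ]Z[G]][AZ]Z[G][G][G][[G][[G][AZ]Z[G]][AZ]Z[G][G]][[G][AZ]Z[G]][AZ]Z[G][G][G]


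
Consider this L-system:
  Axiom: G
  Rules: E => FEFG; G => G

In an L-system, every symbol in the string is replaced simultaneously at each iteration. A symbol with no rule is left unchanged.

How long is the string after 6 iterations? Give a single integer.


Step 0: length = 1
Step 1: length = 1
Step 2: length = 1
Step 3: length = 1
Step 4: length = 1
Step 5: length = 1
Step 6: length = 1

Answer: 1


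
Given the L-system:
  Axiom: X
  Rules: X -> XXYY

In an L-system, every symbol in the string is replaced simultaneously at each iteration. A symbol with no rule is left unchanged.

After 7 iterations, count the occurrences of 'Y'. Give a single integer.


Step 0: X  (0 'Y')
Step 1: XXYY  (2 'Y')
Step 2: XXYYXXYYYY  (6 'Y')
Step 3: XXYYXXYYYYXXYYXXYYYYYY  (14 'Y')
Step 4: XXYYXXYYYYXXYYXXYYYYYYXXYYXXYYYYXXYYXXYYYYYYYY  (30 'Y')
Step 5: XXYYXXYYYYXXYYXXYYYYYYXXYYXXYYYYXXYYXXYYYYYYYYXXYYXXYYYYXXYYXXYYYYYYXXYYXXYYYYXXYYXXYYYYYYYYYY  (62 'Y')
Step 6: XXYYXXYYYYXXYYXXYYYYYYXXYYXXYYYYXXYYXXYYYYYYYYXXYYXXYYYYXXYYXXYYYYYYXXYYXXYYYYXXYYXXYYYYYYYYYYXXYYXXYYYYXXYYXXYYYYYYXXYYXXYYYYXXYYXXYYYYYYYYXXYYXXYYYYXXYYXXYYYYYYXXYYXXYYYYXXYYXXYYYYYYYYYYYY  (126 'Y')
Step 7: XXYYXXYYYYXXYYXXYYYYYYXXYYXXYYYYXXYYXXYYYYYYYYXXYYXXYYYYXXYYXXYYYYYYXXYYXXYYYYXXYYXXYYYYYYYYYYXXYYXXYYYYXXYYXXYYYYYYXXYYXXYYYYXXYYXXYYYYYYYYXXYYXXYYYYXXYYXXYYYYYYXXYYXXYYYYXXYYXXYYYYYYYYYYYYXXYYXXYYYYXXYYXXYYYYYYXXYYXXYYYYXXYYXXYYYYYYYYXXYYXXYYYYXXYYXXYYYYYYXXYYXXYYYYXXYYXXYYYYYYYYYYXXYYXXYYYYXXYYXXYYYYYYXXYYXXYYYYXXYYXXYYYYYYYYXXYYXXYYYYXXYYXXYYYYYYXXYYXXYYYYXXYYXXYYYYYYYYYYYYYY  (254 'Y')

Answer: 254


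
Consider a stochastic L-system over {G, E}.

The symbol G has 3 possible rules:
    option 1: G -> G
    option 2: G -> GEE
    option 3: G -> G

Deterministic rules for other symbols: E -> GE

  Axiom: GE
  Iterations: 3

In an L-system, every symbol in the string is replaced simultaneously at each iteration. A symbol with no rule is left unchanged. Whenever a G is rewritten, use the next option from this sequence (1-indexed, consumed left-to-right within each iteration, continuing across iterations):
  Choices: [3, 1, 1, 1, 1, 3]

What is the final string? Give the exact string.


Step 0: GE
Step 1: GGE  (used choices [3])
Step 2: GGGE  (used choices [1, 1])
Step 3: GGGGE  (used choices [1, 1, 3])

Answer: GGGGE


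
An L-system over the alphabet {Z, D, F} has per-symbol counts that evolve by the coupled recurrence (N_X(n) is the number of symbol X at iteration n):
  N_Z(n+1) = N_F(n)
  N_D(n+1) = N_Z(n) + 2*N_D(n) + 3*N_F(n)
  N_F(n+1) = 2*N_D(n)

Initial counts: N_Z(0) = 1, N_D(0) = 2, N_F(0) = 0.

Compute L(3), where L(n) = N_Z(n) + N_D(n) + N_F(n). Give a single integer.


Answer: 132

Derivation:
Step 0: N_Z=1, N_D=2, N_F=0, L=3
Step 1: N_Z=0, N_D=5, N_F=4, L=9
Step 2: N_Z=4, N_D=22, N_F=10, L=36
Step 3: N_Z=10, N_D=78, N_F=44, L=132


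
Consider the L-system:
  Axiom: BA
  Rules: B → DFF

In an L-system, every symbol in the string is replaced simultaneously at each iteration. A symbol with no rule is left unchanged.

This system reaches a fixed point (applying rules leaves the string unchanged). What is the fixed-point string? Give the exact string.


Answer: DFFA

Derivation:
Step 0: BA
Step 1: DFFA
Step 2: DFFA  (unchanged — fixed point at step 1)


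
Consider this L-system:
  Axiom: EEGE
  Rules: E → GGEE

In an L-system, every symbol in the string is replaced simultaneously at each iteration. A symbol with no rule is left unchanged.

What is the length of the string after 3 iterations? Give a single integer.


Step 0: length = 4
Step 1: length = 13
Step 2: length = 31
Step 3: length = 67

Answer: 67


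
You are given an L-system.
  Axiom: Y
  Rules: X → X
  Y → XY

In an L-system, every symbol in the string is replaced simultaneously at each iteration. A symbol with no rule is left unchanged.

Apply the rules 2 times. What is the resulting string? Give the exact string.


Answer: XXY

Derivation:
Step 0: Y
Step 1: XY
Step 2: XXY


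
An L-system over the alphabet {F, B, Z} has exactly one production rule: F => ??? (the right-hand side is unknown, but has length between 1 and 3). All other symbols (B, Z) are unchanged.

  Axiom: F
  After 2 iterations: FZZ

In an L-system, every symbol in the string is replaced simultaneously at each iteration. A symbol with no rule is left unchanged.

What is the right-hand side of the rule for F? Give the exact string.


Answer: FZ

Derivation:
Trying F => FZ:
  Step 0: F
  Step 1: FZ
  Step 2: FZZ
Matches the given result.


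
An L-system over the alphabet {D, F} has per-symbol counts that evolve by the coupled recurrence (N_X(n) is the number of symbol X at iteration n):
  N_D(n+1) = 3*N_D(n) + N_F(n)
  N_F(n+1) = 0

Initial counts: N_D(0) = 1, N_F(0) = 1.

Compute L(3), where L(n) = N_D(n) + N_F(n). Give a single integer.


Step 0: N_D=1, N_F=1, L=2
Step 1: N_D=4, N_F=0, L=4
Step 2: N_D=12, N_F=0, L=12
Step 3: N_D=36, N_F=0, L=36

Answer: 36


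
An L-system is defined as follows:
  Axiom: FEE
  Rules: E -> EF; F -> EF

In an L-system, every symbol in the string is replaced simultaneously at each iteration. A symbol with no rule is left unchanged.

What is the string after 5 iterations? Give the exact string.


Step 0: FEE
Step 1: EFEFEF
Step 2: EFEFEFEFEFEF
Step 3: EFEFEFEFEFEFEFEFEFEFEFEF
Step 4: EFEFEFEFEFEFEFEFEFEFEFEFEFEFEFEFEFEFEFEFEFEFEFEF
Step 5: EFEFEFEFEFEFEFEFEFEFEFEFEFEFEFEFEFEFEFEFEFEFEFEFEFEFEFEFEFEFEFEFEFEFEFEFEFEFEFEFEFEFEFEFEFEFEFEF

Answer: EFEFEFEFEFEFEFEFEFEFEFEFEFEFEFEFEFEFEFEFEFEFEFEFEFEFEFEFEFEFEFEFEFEFEFEFEFEFEFEFEFEFEFEFEFEFEFEF


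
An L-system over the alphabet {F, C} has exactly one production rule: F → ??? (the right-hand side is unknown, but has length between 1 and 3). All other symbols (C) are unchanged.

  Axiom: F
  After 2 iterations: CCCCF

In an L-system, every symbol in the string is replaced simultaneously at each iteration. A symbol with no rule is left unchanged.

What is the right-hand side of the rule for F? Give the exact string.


Trying F → CCF:
  Step 0: F
  Step 1: CCF
  Step 2: CCCCF
Matches the given result.

Answer: CCF


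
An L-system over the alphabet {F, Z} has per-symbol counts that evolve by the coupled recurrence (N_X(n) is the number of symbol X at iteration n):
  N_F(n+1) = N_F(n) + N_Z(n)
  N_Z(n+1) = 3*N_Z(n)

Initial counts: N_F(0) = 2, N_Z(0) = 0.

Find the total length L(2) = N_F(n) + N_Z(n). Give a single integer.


Step 0: N_F=2, N_Z=0, L=2
Step 1: N_F=2, N_Z=0, L=2
Step 2: N_F=2, N_Z=0, L=2

Answer: 2


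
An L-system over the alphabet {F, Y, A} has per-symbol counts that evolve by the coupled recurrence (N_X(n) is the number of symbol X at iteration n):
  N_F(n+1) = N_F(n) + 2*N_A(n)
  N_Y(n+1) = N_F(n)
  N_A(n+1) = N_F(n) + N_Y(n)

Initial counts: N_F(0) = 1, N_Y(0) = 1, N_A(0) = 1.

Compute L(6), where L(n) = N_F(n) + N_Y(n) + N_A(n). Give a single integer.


Step 0: N_F=1, N_Y=1, N_A=1, L=3
Step 1: N_F=3, N_Y=1, N_A=2, L=6
Step 2: N_F=7, N_Y=3, N_A=4, L=14
Step 3: N_F=15, N_Y=7, N_A=10, L=32
Step 4: N_F=35, N_Y=15, N_A=22, L=72
Step 5: N_F=79, N_Y=35, N_A=50, L=164
Step 6: N_F=179, N_Y=79, N_A=114, L=372

Answer: 372


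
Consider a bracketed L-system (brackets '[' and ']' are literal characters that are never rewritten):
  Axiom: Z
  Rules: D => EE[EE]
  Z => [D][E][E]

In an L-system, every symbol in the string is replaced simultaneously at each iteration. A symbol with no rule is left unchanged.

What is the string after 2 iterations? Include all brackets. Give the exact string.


Step 0: Z
Step 1: [D][E][E]
Step 2: [EE[EE]][E][E]

Answer: [EE[EE]][E][E]


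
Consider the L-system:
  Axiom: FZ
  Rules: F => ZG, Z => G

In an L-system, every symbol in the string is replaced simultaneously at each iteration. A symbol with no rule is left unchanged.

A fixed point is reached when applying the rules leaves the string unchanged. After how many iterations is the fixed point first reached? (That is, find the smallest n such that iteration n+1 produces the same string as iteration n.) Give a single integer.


Answer: 2

Derivation:
Step 0: FZ
Step 1: ZGG
Step 2: GGG
Step 3: GGG  (unchanged — fixed point at step 2)


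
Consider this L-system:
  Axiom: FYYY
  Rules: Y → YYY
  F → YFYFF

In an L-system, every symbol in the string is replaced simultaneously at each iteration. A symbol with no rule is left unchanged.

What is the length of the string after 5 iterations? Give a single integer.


Step 0: length = 4
Step 1: length = 14
Step 2: length = 48
Step 3: length = 162
Step 4: length = 540
Step 5: length = 1782

Answer: 1782


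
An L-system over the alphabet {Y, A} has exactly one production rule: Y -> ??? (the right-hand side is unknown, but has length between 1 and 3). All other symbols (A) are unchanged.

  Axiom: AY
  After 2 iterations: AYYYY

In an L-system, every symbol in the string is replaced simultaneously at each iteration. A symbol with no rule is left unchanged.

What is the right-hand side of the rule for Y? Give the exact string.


Answer: YY

Derivation:
Trying Y -> YY:
  Step 0: AY
  Step 1: AYY
  Step 2: AYYYY
Matches the given result.


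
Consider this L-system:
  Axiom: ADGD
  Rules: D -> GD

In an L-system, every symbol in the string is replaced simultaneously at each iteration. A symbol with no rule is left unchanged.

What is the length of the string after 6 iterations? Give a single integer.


Step 0: length = 4
Step 1: length = 6
Step 2: length = 8
Step 3: length = 10
Step 4: length = 12
Step 5: length = 14
Step 6: length = 16

Answer: 16


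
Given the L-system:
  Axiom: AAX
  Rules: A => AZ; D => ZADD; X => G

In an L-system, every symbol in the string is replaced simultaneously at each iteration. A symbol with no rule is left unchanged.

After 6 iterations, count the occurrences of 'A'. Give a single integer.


Step 0: AAX  (2 'A')
Step 1: AZAZG  (2 'A')
Step 2: AZZAZZG  (2 'A')
Step 3: AZZZAZZZG  (2 'A')
Step 4: AZZZZAZZZZG  (2 'A')
Step 5: AZZZZZAZZZZZG  (2 'A')
Step 6: AZZZZZZAZZZZZZG  (2 'A')

Answer: 2


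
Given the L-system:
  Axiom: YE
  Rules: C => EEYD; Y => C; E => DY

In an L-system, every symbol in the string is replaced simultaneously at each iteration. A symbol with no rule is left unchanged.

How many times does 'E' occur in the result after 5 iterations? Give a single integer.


Step 0: YE  (1 'E')
Step 1: CDY  (0 'E')
Step 2: EEYDDC  (2 'E')
Step 3: DYDYCDDEEYD  (2 'E')
Step 4: DCDCEEYDDDDYDYCD  (2 'E')
Step 5: DEEYDDEEYDDYDYCDDDDCDCEEYDD  (6 'E')

Answer: 6


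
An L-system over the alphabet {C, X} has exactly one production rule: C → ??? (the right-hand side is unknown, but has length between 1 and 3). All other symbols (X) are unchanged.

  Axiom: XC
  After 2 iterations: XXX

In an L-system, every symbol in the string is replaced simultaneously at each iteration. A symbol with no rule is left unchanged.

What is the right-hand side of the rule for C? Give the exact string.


Answer: XX

Derivation:
Trying C → XX:
  Step 0: XC
  Step 1: XXX
  Step 2: XXX
Matches the given result.


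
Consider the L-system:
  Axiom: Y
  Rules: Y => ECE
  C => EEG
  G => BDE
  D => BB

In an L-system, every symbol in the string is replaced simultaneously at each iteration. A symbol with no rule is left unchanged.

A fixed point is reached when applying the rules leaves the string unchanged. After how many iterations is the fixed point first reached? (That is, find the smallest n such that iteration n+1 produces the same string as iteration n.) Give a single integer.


Step 0: Y
Step 1: ECE
Step 2: EEEGE
Step 3: EEEBDEE
Step 4: EEEBBBEE
Step 5: EEEBBBEE  (unchanged — fixed point at step 4)

Answer: 4


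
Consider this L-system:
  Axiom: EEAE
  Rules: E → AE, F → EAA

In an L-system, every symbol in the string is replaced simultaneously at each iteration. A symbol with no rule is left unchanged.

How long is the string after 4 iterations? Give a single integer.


Answer: 16

Derivation:
Step 0: length = 4
Step 1: length = 7
Step 2: length = 10
Step 3: length = 13
Step 4: length = 16


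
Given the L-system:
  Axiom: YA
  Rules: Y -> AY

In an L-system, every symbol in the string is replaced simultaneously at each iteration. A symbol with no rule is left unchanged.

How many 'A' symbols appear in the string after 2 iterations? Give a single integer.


Answer: 3

Derivation:
Step 0: YA  (1 'A')
Step 1: AYA  (2 'A')
Step 2: AAYA  (3 'A')


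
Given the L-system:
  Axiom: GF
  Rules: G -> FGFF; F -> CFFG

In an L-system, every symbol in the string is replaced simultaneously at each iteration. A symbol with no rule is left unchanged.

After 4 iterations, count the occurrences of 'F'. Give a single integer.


Step 0: GF  (1 'F')
Step 1: FGFFCFFG  (5 'F')
Step 2: CFFGFGFFCFFGCFFGCCFFGCFFGFGFF  (16 'F')
Step 3: CCFFGCFFGFGFFCFFGFGFFCFFGCFFGCCFFGCFFGFGFFCCFFGCFFGFGFFCCCFFGCFFGFGFFCCFFGCFFGFGFFCFFGFGFFCFFGCFFG  (53 'F')
Step 4: CCCFFGCFFGFGFFCCFFGCFFGFGFFCFFGFGFFCFFGCFFGCCFFGCFFGFGFFCFFGFGFFCFFGCFFGCCFFGCFFGFGFFCCFFGCFFGFGFFCCCFFGCFFGFGFFCCFFGCFFGFGFFCFFGFGFFCFFGCFFGCCCFFGCFFGFGFFCCFFGCFFGFGFFCFFGFGFFCFFGCFFGCCCCFFGCFFGFGFFCCFFGCFFGFGFFCFFGFGFFCFFGCFFGCCCFFGCFFGFGFFCCFFGCFFGFGFFCFFGFGFFCFFGCFFGCCFFGCFFGFGFFCFFGFGFFCFFGCFFGCCFFGCFFGFGFFCCFFGCFFGFGFF  (175 'F')

Answer: 175


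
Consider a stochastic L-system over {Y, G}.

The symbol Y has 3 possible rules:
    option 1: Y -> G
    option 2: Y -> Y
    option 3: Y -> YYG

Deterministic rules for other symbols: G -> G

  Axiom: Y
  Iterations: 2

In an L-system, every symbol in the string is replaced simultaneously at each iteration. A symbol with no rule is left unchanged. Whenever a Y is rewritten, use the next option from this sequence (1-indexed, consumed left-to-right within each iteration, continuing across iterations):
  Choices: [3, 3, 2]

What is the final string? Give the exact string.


Answer: YYGYG

Derivation:
Step 0: Y
Step 1: YYG  (used choices [3])
Step 2: YYGYG  (used choices [3, 2])


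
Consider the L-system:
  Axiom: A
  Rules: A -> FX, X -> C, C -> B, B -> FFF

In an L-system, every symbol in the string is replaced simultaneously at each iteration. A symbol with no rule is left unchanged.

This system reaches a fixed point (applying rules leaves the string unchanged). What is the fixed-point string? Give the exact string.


Answer: FFFF

Derivation:
Step 0: A
Step 1: FX
Step 2: FC
Step 3: FB
Step 4: FFFF
Step 5: FFFF  (unchanged — fixed point at step 4)


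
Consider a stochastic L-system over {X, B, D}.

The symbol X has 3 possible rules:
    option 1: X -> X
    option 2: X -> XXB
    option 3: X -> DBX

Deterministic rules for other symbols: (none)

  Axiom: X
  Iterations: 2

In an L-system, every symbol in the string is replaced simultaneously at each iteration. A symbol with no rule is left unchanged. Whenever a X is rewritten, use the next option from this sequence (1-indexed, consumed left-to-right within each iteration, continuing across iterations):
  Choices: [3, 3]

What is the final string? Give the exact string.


Step 0: X
Step 1: DBX  (used choices [3])
Step 2: DBDBX  (used choices [3])

Answer: DBDBX


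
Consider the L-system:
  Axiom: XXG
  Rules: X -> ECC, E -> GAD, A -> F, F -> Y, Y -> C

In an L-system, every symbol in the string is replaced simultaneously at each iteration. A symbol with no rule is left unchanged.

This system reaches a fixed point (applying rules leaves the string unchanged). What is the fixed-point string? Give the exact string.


Answer: GCDCCGCDCCG

Derivation:
Step 0: XXG
Step 1: ECCECCG
Step 2: GADCCGADCCG
Step 3: GFDCCGFDCCG
Step 4: GYDCCGYDCCG
Step 5: GCDCCGCDCCG
Step 6: GCDCCGCDCCG  (unchanged — fixed point at step 5)


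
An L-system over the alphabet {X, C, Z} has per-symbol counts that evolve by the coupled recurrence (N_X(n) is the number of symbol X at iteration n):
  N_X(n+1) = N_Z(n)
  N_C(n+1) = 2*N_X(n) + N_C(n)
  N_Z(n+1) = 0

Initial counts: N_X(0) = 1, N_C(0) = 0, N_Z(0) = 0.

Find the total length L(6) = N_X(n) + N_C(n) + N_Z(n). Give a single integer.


Step 0: N_X=1, N_C=0, N_Z=0, L=1
Step 1: N_X=0, N_C=2, N_Z=0, L=2
Step 2: N_X=0, N_C=2, N_Z=0, L=2
Step 3: N_X=0, N_C=2, N_Z=0, L=2
Step 4: N_X=0, N_C=2, N_Z=0, L=2
Step 5: N_X=0, N_C=2, N_Z=0, L=2
Step 6: N_X=0, N_C=2, N_Z=0, L=2

Answer: 2


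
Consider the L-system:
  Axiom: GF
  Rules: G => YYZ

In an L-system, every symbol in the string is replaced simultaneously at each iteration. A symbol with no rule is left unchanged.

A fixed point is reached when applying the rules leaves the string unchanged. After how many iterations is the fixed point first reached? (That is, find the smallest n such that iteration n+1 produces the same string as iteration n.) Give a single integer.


Answer: 1

Derivation:
Step 0: GF
Step 1: YYZF
Step 2: YYZF  (unchanged — fixed point at step 1)


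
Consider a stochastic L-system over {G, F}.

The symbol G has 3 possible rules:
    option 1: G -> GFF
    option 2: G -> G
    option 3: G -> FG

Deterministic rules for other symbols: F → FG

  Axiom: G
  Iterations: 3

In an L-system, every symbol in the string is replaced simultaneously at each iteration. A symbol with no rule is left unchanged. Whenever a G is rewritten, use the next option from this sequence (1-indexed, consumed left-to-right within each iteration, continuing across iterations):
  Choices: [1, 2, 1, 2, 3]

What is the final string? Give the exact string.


Step 0: G
Step 1: GFF  (used choices [1])
Step 2: GFGFG  (used choices [2])
Step 3: GFFFGGFGFG  (used choices [1, 2, 3])

Answer: GFFFGGFGFG


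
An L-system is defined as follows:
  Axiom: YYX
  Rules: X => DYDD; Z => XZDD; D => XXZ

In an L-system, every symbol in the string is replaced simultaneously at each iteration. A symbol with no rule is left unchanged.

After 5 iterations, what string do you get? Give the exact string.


Step 0: YYX
Step 1: YYDYDD
Step 2: YYXXZYXXZXXZ
Step 3: YYDYDDDYDDXZDDYDYDDDYDDXZDDDYDDDYDDXZDD
Step 4: YYXXZYXXZXXZXXZYXXZXXZDYDDXZDDXXZXXZYXXZYXXZXXZXXZYXXZXXZDYDDXZDDXXZXXZXXZYXXZXXZXXZYXXZXXZDYDDXZDDXXZXXZ
Step 5: YYDYDDDYDDXZDDYDYDDDYDDXZDDDYDDDYDDXZDDDYDDDYDDXZDDYDYDDDYDDXZDDDYDDDYDDXZDDXXZYXXZXXZDYDDXZDDXXZXXZDYDDDYDDXZDDDYDDDYDDXZDDYDYDDDYDDXZDDYDYDDDYDDXZDDDYDDDYDDXZDDDYDDDYDDXZDDYDYDDDYDDXZDDDYDDDYDDXZDDXXZYXXZXXZDYDDXZDDXXZXXZDYDDDYDDXZDDDYDDDYDDXZDDDYDDDYDDXZDDYDYDDDYDDXZDDDYDDDYDDXZDDDYDDDYDDXZDDYDYDDDYDDXZDDDYDDDYDDXZDDXXZYXXZXXZDYDDXZDDXXZXXZDYDDDYDDXZDDDYDDDYDDXZDD

Answer: YYDYDDDYDDXZDDYDYDDDYDDXZDDDYDDDYDDXZDDDYDDDYDDXZDDYDYDDDYDDXZDDDYDDDYDDXZDDXXZYXXZXXZDYDDXZDDXXZXXZDYDDDYDDXZDDDYDDDYDDXZDDYDYDDDYDDXZDDYDYDDDYDDXZDDDYDDDYDDXZDDDYDDDYDDXZDDYDYDDDYDDXZDDDYDDDYDDXZDDXXZYXXZXXZDYDDXZDDXXZXXZDYDDDYDDXZDDDYDDDYDDXZDDDYDDDYDDXZDDYDYDDDYDDXZDDDYDDDYDDXZDDDYDDDYDDXZDDYDYDDDYDDXZDDDYDDDYDDXZDDXXZYXXZXXZDYDDXZDDXXZXXZDYDDDYDDXZDDDYDDDYDDXZDD


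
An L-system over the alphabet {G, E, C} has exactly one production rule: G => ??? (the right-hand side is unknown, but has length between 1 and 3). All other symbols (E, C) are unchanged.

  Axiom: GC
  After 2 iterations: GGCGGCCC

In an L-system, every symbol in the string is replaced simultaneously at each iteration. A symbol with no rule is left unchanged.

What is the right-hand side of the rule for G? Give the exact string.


Answer: GGC

Derivation:
Trying G => GGC:
  Step 0: GC
  Step 1: GGCC
  Step 2: GGCGGCCC
Matches the given result.


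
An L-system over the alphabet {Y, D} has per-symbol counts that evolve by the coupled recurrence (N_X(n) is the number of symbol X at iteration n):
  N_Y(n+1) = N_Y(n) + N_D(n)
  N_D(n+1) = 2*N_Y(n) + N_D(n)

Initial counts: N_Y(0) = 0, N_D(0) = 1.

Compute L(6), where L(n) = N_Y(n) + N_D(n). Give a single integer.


Step 0: N_Y=0, N_D=1, L=1
Step 1: N_Y=1, N_D=1, L=2
Step 2: N_Y=2, N_D=3, L=5
Step 3: N_Y=5, N_D=7, L=12
Step 4: N_Y=12, N_D=17, L=29
Step 5: N_Y=29, N_D=41, L=70
Step 6: N_Y=70, N_D=99, L=169

Answer: 169


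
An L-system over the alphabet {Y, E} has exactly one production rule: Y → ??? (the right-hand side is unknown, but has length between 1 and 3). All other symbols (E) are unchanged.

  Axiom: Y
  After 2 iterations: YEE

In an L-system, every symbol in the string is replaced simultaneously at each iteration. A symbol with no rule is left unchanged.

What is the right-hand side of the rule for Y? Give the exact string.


Trying Y → YE:
  Step 0: Y
  Step 1: YE
  Step 2: YEE
Matches the given result.

Answer: YE


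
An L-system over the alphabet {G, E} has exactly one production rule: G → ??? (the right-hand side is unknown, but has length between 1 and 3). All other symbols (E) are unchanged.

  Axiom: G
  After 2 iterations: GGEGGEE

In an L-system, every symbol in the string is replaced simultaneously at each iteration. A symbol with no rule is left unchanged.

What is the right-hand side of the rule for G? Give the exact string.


Answer: GGE

Derivation:
Trying G → GGE:
  Step 0: G
  Step 1: GGE
  Step 2: GGEGGEE
Matches the given result.


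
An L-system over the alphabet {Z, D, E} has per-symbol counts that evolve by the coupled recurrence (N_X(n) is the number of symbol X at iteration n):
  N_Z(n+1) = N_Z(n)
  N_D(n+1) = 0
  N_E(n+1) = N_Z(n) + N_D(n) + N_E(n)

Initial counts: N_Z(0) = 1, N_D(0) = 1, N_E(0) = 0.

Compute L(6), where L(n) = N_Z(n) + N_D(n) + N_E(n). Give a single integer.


Step 0: N_Z=1, N_D=1, N_E=0, L=2
Step 1: N_Z=1, N_D=0, N_E=2, L=3
Step 2: N_Z=1, N_D=0, N_E=3, L=4
Step 3: N_Z=1, N_D=0, N_E=4, L=5
Step 4: N_Z=1, N_D=0, N_E=5, L=6
Step 5: N_Z=1, N_D=0, N_E=6, L=7
Step 6: N_Z=1, N_D=0, N_E=7, L=8

Answer: 8


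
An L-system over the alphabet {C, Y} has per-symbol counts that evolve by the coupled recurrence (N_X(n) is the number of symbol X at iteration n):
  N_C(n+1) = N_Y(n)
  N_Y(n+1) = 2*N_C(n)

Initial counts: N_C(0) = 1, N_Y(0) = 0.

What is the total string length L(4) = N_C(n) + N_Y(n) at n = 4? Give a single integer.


Step 0: N_C=1, N_Y=0, L=1
Step 1: N_C=0, N_Y=2, L=2
Step 2: N_C=2, N_Y=0, L=2
Step 3: N_C=0, N_Y=4, L=4
Step 4: N_C=4, N_Y=0, L=4

Answer: 4


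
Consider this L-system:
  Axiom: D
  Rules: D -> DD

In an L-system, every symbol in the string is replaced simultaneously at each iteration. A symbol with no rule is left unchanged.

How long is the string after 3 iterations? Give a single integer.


Answer: 8

Derivation:
Step 0: length = 1
Step 1: length = 2
Step 2: length = 4
Step 3: length = 8


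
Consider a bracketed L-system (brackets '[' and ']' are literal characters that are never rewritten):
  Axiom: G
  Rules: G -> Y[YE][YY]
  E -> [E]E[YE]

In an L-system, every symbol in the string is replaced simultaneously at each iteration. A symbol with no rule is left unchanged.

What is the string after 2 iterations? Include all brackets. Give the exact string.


Step 0: G
Step 1: Y[YE][YY]
Step 2: Y[Y[E]E[YE]][YY]

Answer: Y[Y[E]E[YE]][YY]


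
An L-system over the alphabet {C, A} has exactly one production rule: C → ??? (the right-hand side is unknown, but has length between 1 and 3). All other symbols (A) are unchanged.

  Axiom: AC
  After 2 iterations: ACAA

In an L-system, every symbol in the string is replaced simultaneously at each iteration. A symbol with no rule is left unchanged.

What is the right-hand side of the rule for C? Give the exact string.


Answer: CA

Derivation:
Trying C → CA:
  Step 0: AC
  Step 1: ACA
  Step 2: ACAA
Matches the given result.


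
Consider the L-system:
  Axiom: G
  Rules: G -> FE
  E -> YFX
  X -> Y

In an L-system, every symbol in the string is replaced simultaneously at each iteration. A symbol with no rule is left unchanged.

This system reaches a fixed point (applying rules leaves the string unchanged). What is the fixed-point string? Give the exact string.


Step 0: G
Step 1: FE
Step 2: FYFX
Step 3: FYFY
Step 4: FYFY  (unchanged — fixed point at step 3)

Answer: FYFY


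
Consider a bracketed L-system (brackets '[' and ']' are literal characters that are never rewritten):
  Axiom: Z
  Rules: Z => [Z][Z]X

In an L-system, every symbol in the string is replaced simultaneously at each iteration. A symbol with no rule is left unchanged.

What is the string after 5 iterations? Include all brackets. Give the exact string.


Step 0: Z
Step 1: [Z][Z]X
Step 2: [[Z][Z]X][[Z][Z]X]X
Step 3: [[[Z][Z]X][[Z][Z]X]X][[[Z][Z]X][[Z][Z]X]X]X
Step 4: [[[[Z][Z]X][[Z][Z]X]X][[[Z][Z]X][[Z][Z]X]X]X][[[[Z][Z]X][[Z][Z]X]X][[[Z][Z]X][[Z][Z]X]X]X]X
Step 5: [[[[[Z][Z]X][[Z][Z]X]X][[[Z][Z]X][[Z][Z]X]X]X][[[[Z][Z]X][[Z][Z]X]X][[[Z][Z]X][[Z][Z]X]X]X]X][[[[[Z][Z]X][[Z][Z]X]X][[[Z][Z]X][[Z][Z]X]X]X][[[[Z][Z]X][[Z][Z]X]X][[[Z][Z]X][[Z][Z]X]X]X]X]X

Answer: [[[[[Z][Z]X][[Z][Z]X]X][[[Z][Z]X][[Z][Z]X]X]X][[[[Z][Z]X][[Z][Z]X]X][[[Z][Z]X][[Z][Z]X]X]X]X][[[[[Z][Z]X][[Z][Z]X]X][[[Z][Z]X][[Z][Z]X]X]X][[[[Z][Z]X][[Z][Z]X]X][[[Z][Z]X][[Z][Z]X]X]X]X]X
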